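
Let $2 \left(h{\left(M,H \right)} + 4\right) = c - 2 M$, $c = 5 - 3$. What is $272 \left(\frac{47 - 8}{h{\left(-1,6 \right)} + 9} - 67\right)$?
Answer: $- \frac{116960}{7} \approx -16709.0$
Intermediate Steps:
$c = 2$
$h{\left(M,H \right)} = -3 - M$ ($h{\left(M,H \right)} = -4 + \frac{2 - 2 M}{2} = -4 - \left(-1 + M\right) = -3 - M$)
$272 \left(\frac{47 - 8}{h{\left(-1,6 \right)} + 9} - 67\right) = 272 \left(\frac{47 - 8}{\left(-3 - -1\right) + 9} - 67\right) = 272 \left(\frac{39}{\left(-3 + 1\right) + 9} - 67\right) = 272 \left(\frac{39}{-2 + 9} - 67\right) = 272 \left(\frac{39}{7} - 67\right) = 272 \left(- \frac{430}{7}\right) = - \frac{116960}{7}$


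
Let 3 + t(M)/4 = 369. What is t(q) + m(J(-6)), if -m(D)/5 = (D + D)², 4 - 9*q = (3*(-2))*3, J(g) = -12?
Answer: -1416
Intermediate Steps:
q = 22/9 (q = 4/9 - 3*(-2)*3/9 = 4/9 - (-2)*3/3 = 4/9 - ⅑*(-18) = 4/9 + 2 = 22/9 ≈ 2.4444)
t(M) = 1464 (t(M) = -12 + 4*369 = -12 + 1476 = 1464)
m(D) = -20*D² (m(D) = -5*(D + D)² = -5*4*D² = -20*D²)
t(q) + m(J(-6)) = 1464 - 20*(-12)² = 1464 - 20*144 = 1464 - 2880 = -1416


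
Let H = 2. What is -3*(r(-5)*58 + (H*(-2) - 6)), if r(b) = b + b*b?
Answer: -3450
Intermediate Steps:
r(b) = b + b**2
-3*(r(-5)*58 + (H*(-2) - 6)) = -3*(-5*(1 - 5)*58 + (2*(-2) - 6)) = -3*(-5*(-4)*58 + (-4 - 6)) = -3*(20*58 - 10) = -3*(1160 - 10) = -3*1150 = -3450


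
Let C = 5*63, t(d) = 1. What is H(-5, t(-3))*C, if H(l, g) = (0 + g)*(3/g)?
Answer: 945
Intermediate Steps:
H(l, g) = 3 (H(l, g) = g*(3/g) = 3)
C = 315
H(-5, t(-3))*C = 3*315 = 945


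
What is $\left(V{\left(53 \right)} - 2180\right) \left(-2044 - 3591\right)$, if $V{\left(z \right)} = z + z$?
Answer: $11686990$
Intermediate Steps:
$V{\left(z \right)} = 2 z$
$\left(V{\left(53 \right)} - 2180\right) \left(-2044 - 3591\right) = \left(2 \cdot 53 - 2180\right) \left(-2044 - 3591\right) = \left(106 - 2180\right) \left(-5635\right) = \left(-2074\right) \left(-5635\right) = 11686990$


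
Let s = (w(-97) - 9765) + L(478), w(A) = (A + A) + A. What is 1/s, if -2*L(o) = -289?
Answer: -2/19823 ≈ -0.00010089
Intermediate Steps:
L(o) = 289/2 (L(o) = -½*(-289) = 289/2)
w(A) = 3*A (w(A) = 2*A + A = 3*A)
s = -19823/2 (s = (3*(-97) - 9765) + 289/2 = (-291 - 9765) + 289/2 = -10056 + 289/2 = -19823/2 ≈ -9911.5)
1/s = 1/(-19823/2) = -2/19823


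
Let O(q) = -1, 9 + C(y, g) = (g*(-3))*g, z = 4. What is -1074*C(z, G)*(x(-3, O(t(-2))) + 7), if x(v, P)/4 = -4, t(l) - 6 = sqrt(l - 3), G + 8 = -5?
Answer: -4987656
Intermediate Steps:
G = -13 (G = -8 - 5 = -13)
C(y, g) = -9 - 3*g**2 (C(y, g) = -9 + (g*(-3))*g = -9 + (-3*g)*g = -9 - 3*g**2)
t(l) = 6 + sqrt(-3 + l) (t(l) = 6 + sqrt(l - 3) = 6 + sqrt(-3 + l))
x(v, P) = -16 (x(v, P) = 4*(-4) = -16)
-1074*C(z, G)*(x(-3, O(t(-2))) + 7) = -1074*(-9 - 3*(-13)**2)*(-16 + 7) = -1074*(-9 - 3*169)*(-9) = -1074*(-9 - 507)*(-9) = -(-554184)*(-9) = -1074*4644 = -4987656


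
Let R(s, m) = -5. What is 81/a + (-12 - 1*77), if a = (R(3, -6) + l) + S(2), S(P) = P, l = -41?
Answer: -3997/44 ≈ -90.841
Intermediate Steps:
a = -44 (a = (-5 - 41) + 2 = -46 + 2 = -44)
81/a + (-12 - 1*77) = 81/(-44) + (-12 - 1*77) = 81*(-1/44) + (-12 - 77) = -81/44 - 89 = -3997/44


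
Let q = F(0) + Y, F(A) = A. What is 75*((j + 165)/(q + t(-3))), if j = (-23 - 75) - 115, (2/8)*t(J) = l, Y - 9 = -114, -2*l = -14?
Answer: 3600/77 ≈ 46.753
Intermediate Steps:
l = 7 (l = -½*(-14) = 7)
Y = -105 (Y = 9 - 114 = -105)
t(J) = 28 (t(J) = 4*7 = 28)
q = -105 (q = 0 - 105 = -105)
j = -213 (j = -98 - 115 = -213)
75*((j + 165)/(q + t(-3))) = 75*((-213 + 165)/(-105 + 28)) = 75*(-48/(-77)) = 75*(-48*(-1/77)) = 75*(48/77) = 3600/77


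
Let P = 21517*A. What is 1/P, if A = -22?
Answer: -1/473374 ≈ -2.1125e-6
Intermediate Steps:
P = -473374 (P = 21517*(-22) = -473374)
1/P = 1/(-473374) = -1/473374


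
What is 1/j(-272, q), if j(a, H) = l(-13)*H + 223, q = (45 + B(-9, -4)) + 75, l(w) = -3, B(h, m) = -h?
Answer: -1/164 ≈ -0.0060976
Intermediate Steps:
q = 129 (q = (45 - 1*(-9)) + 75 = (45 + 9) + 75 = 54 + 75 = 129)
j(a, H) = 223 - 3*H (j(a, H) = -3*H + 223 = 223 - 3*H)
1/j(-272, q) = 1/(223 - 3*129) = 1/(223 - 387) = 1/(-164) = -1/164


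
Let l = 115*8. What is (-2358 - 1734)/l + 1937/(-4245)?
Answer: -957629/195270 ≈ -4.9041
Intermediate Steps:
l = 920
(-2358 - 1734)/l + 1937/(-4245) = (-2358 - 1734)/920 + 1937/(-4245) = -4092*1/920 + 1937*(-1/4245) = -1023/230 - 1937/4245 = -957629/195270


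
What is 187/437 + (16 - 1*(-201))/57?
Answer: 5552/1311 ≈ 4.2349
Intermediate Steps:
187/437 + (16 - 1*(-201))/57 = 187*(1/437) + (16 + 201)*(1/57) = 187/437 + 217*(1/57) = 187/437 + 217/57 = 5552/1311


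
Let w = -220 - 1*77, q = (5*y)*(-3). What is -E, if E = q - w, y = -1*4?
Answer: -357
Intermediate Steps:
y = -4
q = 60 (q = (5*(-4))*(-3) = -20*(-3) = 60)
w = -297 (w = -220 - 77 = -297)
E = 357 (E = 60 - 1*(-297) = 60 + 297 = 357)
-E = -1*357 = -357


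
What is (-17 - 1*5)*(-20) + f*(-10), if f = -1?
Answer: 450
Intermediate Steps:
(-17 - 1*5)*(-20) + f*(-10) = (-17 - 1*5)*(-20) - 1*(-10) = (-17 - 5)*(-20) + 10 = -22*(-20) + 10 = 440 + 10 = 450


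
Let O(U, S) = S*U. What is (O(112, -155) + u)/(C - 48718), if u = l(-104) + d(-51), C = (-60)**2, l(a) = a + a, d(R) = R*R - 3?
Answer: 7485/22559 ≈ 0.33180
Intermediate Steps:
d(R) = -3 + R**2 (d(R) = R**2 - 3 = -3 + R**2)
l(a) = 2*a
C = 3600
u = 2390 (u = 2*(-104) + (-3 + (-51)**2) = -208 + (-3 + 2601) = -208 + 2598 = 2390)
(O(112, -155) + u)/(C - 48718) = (-155*112 + 2390)/(3600 - 48718) = (-17360 + 2390)/(-45118) = -14970*(-1/45118) = 7485/22559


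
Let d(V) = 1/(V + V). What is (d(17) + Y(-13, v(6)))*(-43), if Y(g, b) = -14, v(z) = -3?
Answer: 20425/34 ≈ 600.74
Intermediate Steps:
d(V) = 1/(2*V)
(d(17) + Y(-13, v(6)))*(-43) = ((½)/17 - 14)*(-43) = ((½)*(1/17) - 14)*(-43) = (1/34 - 14)*(-43) = -475/34*(-43) = 20425/34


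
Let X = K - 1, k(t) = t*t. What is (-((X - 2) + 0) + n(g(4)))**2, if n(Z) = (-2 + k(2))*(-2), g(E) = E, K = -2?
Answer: 1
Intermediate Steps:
k(t) = t**2
n(Z) = -4 (n(Z) = (-2 + 2**2)*(-2) = (-2 + 4)*(-2) = 2*(-2) = -4)
X = -3 (X = -2 - 1 = -3)
(-((X - 2) + 0) + n(g(4)))**2 = (-((-3 - 2) + 0) - 4)**2 = (-(-5 + 0) - 4)**2 = (-1*(-5) - 4)**2 = (5 - 4)**2 = 1**2 = 1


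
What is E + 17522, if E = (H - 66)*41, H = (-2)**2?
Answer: 14980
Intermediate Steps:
H = 4
E = -2542 (E = (4 - 66)*41 = -62*41 = -2542)
E + 17522 = -2542 + 17522 = 14980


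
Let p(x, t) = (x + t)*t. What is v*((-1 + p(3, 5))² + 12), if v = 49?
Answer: 75117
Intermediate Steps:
p(x, t) = t*(t + x) (p(x, t) = (t + x)*t = t*(t + x))
v*((-1 + p(3, 5))² + 12) = 49*((-1 + 5*(5 + 3))² + 12) = 49*((-1 + 5*8)² + 12) = 49*((-1 + 40)² + 12) = 49*(39² + 12) = 49*(1521 + 12) = 49*1533 = 75117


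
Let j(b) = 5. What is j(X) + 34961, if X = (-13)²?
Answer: 34966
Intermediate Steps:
X = 169
j(X) + 34961 = 5 + 34961 = 34966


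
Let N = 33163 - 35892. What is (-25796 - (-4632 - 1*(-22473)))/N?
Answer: 43637/2729 ≈ 15.990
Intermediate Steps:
N = -2729
(-25796 - (-4632 - 1*(-22473)))/N = (-25796 - (-4632 - 1*(-22473)))/(-2729) = (-25796 - (-4632 + 22473))*(-1/2729) = (-25796 - 1*17841)*(-1/2729) = (-25796 - 17841)*(-1/2729) = -43637*(-1/2729) = 43637/2729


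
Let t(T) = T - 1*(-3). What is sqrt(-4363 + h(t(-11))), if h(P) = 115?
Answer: 6*I*sqrt(118) ≈ 65.177*I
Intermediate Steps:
t(T) = 3 + T (t(T) = T + 3 = 3 + T)
sqrt(-4363 + h(t(-11))) = sqrt(-4363 + 115) = sqrt(-4248) = 6*I*sqrt(118)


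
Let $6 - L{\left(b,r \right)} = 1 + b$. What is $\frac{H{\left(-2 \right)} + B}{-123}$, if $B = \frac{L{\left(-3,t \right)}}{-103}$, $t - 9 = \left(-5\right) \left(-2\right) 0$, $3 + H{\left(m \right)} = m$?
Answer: $\frac{523}{12669} \approx 0.041282$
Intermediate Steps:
$H{\left(m \right)} = -3 + m$
$t = 9$ ($t = 9 + \left(-5\right) \left(-2\right) 0 = 9 + 10 \cdot 0 = 9 + 0 = 9$)
$L{\left(b,r \right)} = 5 - b$ ($L{\left(b,r \right)} = 6 - \left(1 + b\right) = 5 - b$)
$B = - \frac{8}{103}$ ($B = \frac{5 - -3}{-103} = \left(5 + 3\right) \left(- \frac{1}{103}\right) = 8 \left(- \frac{1}{103}\right) = - \frac{8}{103} \approx -0.07767$)
$\frac{H{\left(-2 \right)} + B}{-123} = \frac{\left(-3 - 2\right) - \frac{8}{103}}{-123} = \left(-5 - \frac{8}{103}\right) \left(- \frac{1}{123}\right) = \left(- \frac{523}{103}\right) \left(- \frac{1}{123}\right) = \frac{523}{12669}$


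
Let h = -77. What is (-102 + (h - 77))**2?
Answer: 65536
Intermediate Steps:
(-102 + (h - 77))**2 = (-102 + (-77 - 77))**2 = (-102 - 154)**2 = (-256)**2 = 65536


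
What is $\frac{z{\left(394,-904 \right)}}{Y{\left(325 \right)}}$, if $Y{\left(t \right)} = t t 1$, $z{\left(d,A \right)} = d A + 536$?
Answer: $- \frac{71128}{21125} \approx -3.367$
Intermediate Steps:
$z{\left(d,A \right)} = 536 + A d$ ($z{\left(d,A \right)} = A d + 536 = 536 + A d$)
$Y{\left(t \right)} = t^{2}$ ($Y{\left(t \right)} = t^{2} \cdot 1 = t^{2}$)
$\frac{z{\left(394,-904 \right)}}{Y{\left(325 \right)}} = \frac{536 - 356176}{325^{2}} = \frac{536 - 356176}{105625} = \left(-355640\right) \frac{1}{105625} = - \frac{71128}{21125}$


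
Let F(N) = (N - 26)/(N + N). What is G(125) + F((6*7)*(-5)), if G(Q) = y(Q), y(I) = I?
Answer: 13184/105 ≈ 125.56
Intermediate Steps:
F(N) = (-26 + N)/(2*N) (F(N) = (-26 + N)/((2*N)) = (-26 + N)*(1/(2*N)) = (-26 + N)/(2*N))
G(Q) = Q
G(125) + F((6*7)*(-5)) = 125 + (-26 + (6*7)*(-5))/(2*(((6*7)*(-5)))) = 125 + (-26 + 42*(-5))/(2*((42*(-5)))) = 125 + (1/2)*(-26 - 210)/(-210) = 125 + (1/2)*(-1/210)*(-236) = 125 + 59/105 = 13184/105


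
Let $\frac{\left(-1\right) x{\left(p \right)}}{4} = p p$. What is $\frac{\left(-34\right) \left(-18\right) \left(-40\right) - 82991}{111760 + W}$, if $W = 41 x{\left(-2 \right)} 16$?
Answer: $- \frac{107471}{101264} \approx -1.0613$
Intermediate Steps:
$x{\left(p \right)} = - 4 p^{2}$ ($x{\left(p \right)} = - 4 p p = - 4 p^{2}$)
$W = -10496$ ($W = 41 \left(- 4 \left(-2\right)^{2}\right) 16 = 41 \left(\left(-4\right) 4\right) 16 = 41 \left(-16\right) 16 = \left(-656\right) 16 = -10496$)
$\frac{\left(-34\right) \left(-18\right) \left(-40\right) - 82991}{111760 + W} = \frac{\left(-34\right) \left(-18\right) \left(-40\right) - 82991}{111760 - 10496} = \frac{612 \left(-40\right) - 82991}{101264} = \left(-24480 - 82991\right) \frac{1}{101264} = \left(-107471\right) \frac{1}{101264} = - \frac{107471}{101264}$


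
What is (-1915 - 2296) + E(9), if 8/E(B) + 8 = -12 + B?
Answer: -46329/11 ≈ -4211.7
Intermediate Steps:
E(B) = 8/(-20 + B) (E(B) = 8/(-8 + (-12 + B)) = 8/(-20 + B))
(-1915 - 2296) + E(9) = (-1915 - 2296) + 8/(-20 + 9) = -4211 + 8/(-11) = -4211 + 8*(-1/11) = -4211 - 8/11 = -46329/11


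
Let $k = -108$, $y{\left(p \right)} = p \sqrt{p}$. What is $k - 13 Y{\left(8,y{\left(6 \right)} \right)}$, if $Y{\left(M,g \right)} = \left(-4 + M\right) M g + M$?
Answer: $-212 - 2496 \sqrt{6} \approx -6325.9$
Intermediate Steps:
$y{\left(p \right)} = p^{\frac{3}{2}}$
$Y{\left(M,g \right)} = M + M g \left(-4 + M\right)$ ($Y{\left(M,g \right)} = M \left(-4 + M\right) g + M = M g \left(-4 + M\right) + M = M + M g \left(-4 + M\right)$)
$k - 13 Y{\left(8,y{\left(6 \right)} \right)} = -108 - 13 \cdot 8 \left(1 - 4 \cdot 6^{\frac{3}{2}} + 8 \cdot 6^{\frac{3}{2}}\right) = -108 - 13 \cdot 8 \left(1 - 4 \cdot 6 \sqrt{6} + 8 \cdot 6 \sqrt{6}\right) = -108 - 13 \cdot 8 \left(1 - 24 \sqrt{6} + 48 \sqrt{6}\right) = -108 - 13 \cdot 8 \left(1 + 24 \sqrt{6}\right) = -108 - 13 \left(8 + 192 \sqrt{6}\right) = -108 - \left(104 + 2496 \sqrt{6}\right) = -212 - 2496 \sqrt{6}$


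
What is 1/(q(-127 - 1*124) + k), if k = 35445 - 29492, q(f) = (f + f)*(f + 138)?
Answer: 1/62679 ≈ 1.5954e-5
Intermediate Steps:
q(f) = 2*f*(138 + f) (q(f) = (2*f)*(138 + f) = 2*f*(138 + f))
k = 5953
1/(q(-127 - 1*124) + k) = 1/(2*(-127 - 1*124)*(138 + (-127 - 1*124)) + 5953) = 1/(2*(-127 - 124)*(138 + (-127 - 124)) + 5953) = 1/(2*(-251)*(138 - 251) + 5953) = 1/(2*(-251)*(-113) + 5953) = 1/(56726 + 5953) = 1/62679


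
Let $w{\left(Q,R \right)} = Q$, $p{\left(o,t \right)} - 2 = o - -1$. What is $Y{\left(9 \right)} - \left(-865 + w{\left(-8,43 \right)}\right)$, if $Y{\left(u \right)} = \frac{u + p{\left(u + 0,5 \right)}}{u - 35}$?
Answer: $\frac{22677}{26} \approx 872.19$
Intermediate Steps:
$p{\left(o,t \right)} = 3 + o$ ($p{\left(o,t \right)} = 2 + \left(o - -1\right) = 2 + \left(o + 1\right) = 2 + \left(1 + o\right) = 3 + o$)
$Y{\left(u \right)} = \frac{3 + 2 u}{-35 + u}$ ($Y{\left(u \right)} = \frac{u + \left(3 + \left(u + 0\right)\right)}{u - 35} = \frac{u + \left(3 + u\right)}{-35 + u} = \frac{3 + 2 u}{-35 + u}$)
$Y{\left(9 \right)} - \left(-865 + w{\left(-8,43 \right)}\right) = \frac{3 + 2 \cdot 9}{-35 + 9} - \left(-865 - 8\right) = \frac{3 + 18}{-26} - -873 = \left(- \frac{1}{26}\right) 21 + 873 = - \frac{21}{26} + 873 = \frac{22677}{26}$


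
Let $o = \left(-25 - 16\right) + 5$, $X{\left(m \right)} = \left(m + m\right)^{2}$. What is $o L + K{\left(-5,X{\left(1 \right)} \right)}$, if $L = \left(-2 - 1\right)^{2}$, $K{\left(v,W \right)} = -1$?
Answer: $-325$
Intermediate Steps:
$X{\left(m \right)} = 4 m^{2}$ ($X{\left(m \right)} = \left(2 m\right)^{2} = 4 m^{2}$)
$o = -36$ ($o = -41 + 5 = -36$)
$L = 9$ ($L = \left(-3\right)^{2} = 9$)
$o L + K{\left(-5,X{\left(1 \right)} \right)} = \left(-36\right) 9 - 1 = -324 - 1 = -325$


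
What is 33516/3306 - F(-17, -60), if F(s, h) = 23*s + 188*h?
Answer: 338753/29 ≈ 11681.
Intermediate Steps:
33516/3306 - F(-17, -60) = 33516/3306 - (23*(-17) + 188*(-60)) = 33516*(1/3306) - (-391 - 11280) = 294/29 - 1*(-11671) = 294/29 + 11671 = 338753/29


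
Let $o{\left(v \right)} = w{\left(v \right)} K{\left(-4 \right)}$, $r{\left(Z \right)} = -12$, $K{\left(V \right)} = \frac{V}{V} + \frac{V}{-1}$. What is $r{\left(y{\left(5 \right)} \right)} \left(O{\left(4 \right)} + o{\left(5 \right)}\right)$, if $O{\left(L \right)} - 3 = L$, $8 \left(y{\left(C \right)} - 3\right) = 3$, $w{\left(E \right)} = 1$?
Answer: $-144$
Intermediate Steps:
$y{\left(C \right)} = \frac{27}{8}$ ($y{\left(C \right)} = 3 + \frac{1}{8} \cdot 3 = 3 + \frac{3}{8} = \frac{27}{8}$)
$O{\left(L \right)} = 3 + L$
$K{\left(V \right)} = 1 - V$ ($K{\left(V \right)} = 1 + V \left(-1\right) = 1 - V$)
$o{\left(v \right)} = 5$ ($o{\left(v \right)} = 1 \left(1 - -4\right) = 1 \left(1 + 4\right) = 1 \cdot 5 = 5$)
$r{\left(y{\left(5 \right)} \right)} \left(O{\left(4 \right)} + o{\left(5 \right)}\right) = - 12 \left(\left(3 + 4\right) + 5\right) = - 12 \left(7 + 5\right) = \left(-12\right) 12 = -144$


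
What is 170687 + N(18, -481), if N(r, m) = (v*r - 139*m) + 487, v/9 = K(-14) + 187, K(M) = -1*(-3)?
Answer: 268813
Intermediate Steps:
K(M) = 3
v = 1710 (v = 9*(3 + 187) = 9*190 = 1710)
N(r, m) = 487 - 139*m + 1710*r (N(r, m) = (1710*r - 139*m) + 487 = (-139*m + 1710*r) + 487 = 487 - 139*m + 1710*r)
170687 + N(18, -481) = 170687 + (487 - 139*(-481) + 1710*18) = 170687 + (487 + 66859 + 30780) = 170687 + 98126 = 268813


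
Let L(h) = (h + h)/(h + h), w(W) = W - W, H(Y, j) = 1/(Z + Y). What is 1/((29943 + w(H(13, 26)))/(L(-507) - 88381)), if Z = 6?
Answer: -9820/3327 ≈ -2.9516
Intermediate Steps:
H(Y, j) = 1/(6 + Y)
w(W) = 0
L(h) = 1 (L(h) = (2*h)/((2*h)) = (2*h)*(1/(2*h)) = 1)
1/((29943 + w(H(13, 26)))/(L(-507) - 88381)) = 1/((29943 + 0)/(1 - 88381)) = 1/(29943/(-88380)) = 1/(29943*(-1/88380)) = 1/(-3327/9820) = -9820/3327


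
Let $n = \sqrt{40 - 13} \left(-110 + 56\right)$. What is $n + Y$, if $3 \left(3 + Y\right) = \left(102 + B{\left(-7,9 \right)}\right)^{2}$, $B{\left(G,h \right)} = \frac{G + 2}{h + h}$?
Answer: $\frac{3349645}{972} - 162 \sqrt{3} \approx 3165.5$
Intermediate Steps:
$B{\left(G,h \right)} = \frac{2 + G}{2 h}$
$Y = \frac{3349645}{972}$ ($Y = -3 + \frac{\left(102 + \frac{2 - 7}{2 \cdot 9}\right)^{2}}{3} = -3 + \frac{\left(102 + \frac{1}{2} \cdot \frac{1}{9} \left(-5\right)\right)^{2}}{3} = -3 + \frac{\left(102 - \frac{5}{18}\right)^{2}}{3} = -3 + \frac{\left(\frac{1831}{18}\right)^{2}}{3} = -3 + \frac{1}{3} \cdot \frac{3352561}{324} = -3 + \frac{3352561}{972} = \frac{3349645}{972} \approx 3446.1$)
$n = - 162 \sqrt{3}$ ($n = \sqrt{27} \left(-54\right) = 3 \sqrt{3} \left(-54\right) = - 162 \sqrt{3} \approx -280.59$)
$n + Y = - 162 \sqrt{3} + \frac{3349645}{972} = \frac{3349645}{972} - 162 \sqrt{3}$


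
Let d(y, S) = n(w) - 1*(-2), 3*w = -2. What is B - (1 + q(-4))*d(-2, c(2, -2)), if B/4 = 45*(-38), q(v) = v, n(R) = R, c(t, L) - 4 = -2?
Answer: -6836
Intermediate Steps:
w = -⅔ (w = (⅓)*(-2) = -⅔ ≈ -0.66667)
c(t, L) = 2 (c(t, L) = 4 - 2 = 2)
d(y, S) = 4/3 (d(y, S) = -⅔ - 1*(-2) = -⅔ + 2 = 4/3)
B = -6840 (B = 4*(45*(-38)) = 4*(-1710) = -6840)
B - (1 + q(-4))*d(-2, c(2, -2)) = -6840 - (1 - 4)*4/3 = -6840 - (-3)*4/3 = -6840 - 1*(-4) = -6840 + 4 = -6836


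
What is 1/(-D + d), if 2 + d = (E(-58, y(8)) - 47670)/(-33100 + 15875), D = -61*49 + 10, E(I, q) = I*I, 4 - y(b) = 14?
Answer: 17225/51323131 ≈ 0.00033562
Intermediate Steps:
y(b) = -10 (y(b) = 4 - 1*14 = 4 - 14 = -10)
E(I, q) = I**2
D = -2979 (D = -2989 + 10 = -2979)
d = 9856/17225 (d = -2 + ((-58)**2 - 47670)/(-33100 + 15875) = -2 + (3364 - 47670)/(-17225) = -2 - 44306*(-1/17225) = -2 + 44306/17225 = 9856/17225 ≈ 0.57219)
1/(-D + d) = 1/(-1*(-2979) + 9856/17225) = 1/(2979 + 9856/17225) = 1/(51323131/17225) = 17225/51323131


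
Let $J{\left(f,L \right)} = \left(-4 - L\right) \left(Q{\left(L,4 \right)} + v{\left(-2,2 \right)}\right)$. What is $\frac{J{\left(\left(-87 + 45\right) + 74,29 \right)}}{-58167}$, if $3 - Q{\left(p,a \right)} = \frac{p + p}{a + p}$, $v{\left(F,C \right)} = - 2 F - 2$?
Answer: $\frac{107}{58167} \approx 0.0018395$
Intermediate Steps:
$v{\left(F,C \right)} = -2 - 2 F$
$Q{\left(p,a \right)} = 3 - \frac{2 p}{a + p}$ ($Q{\left(p,a \right)} = 3 - \frac{p + p}{a + p} = 3 - \frac{2 p}{a + p}$)
$J{\left(f,L \right)} = \left(-4 - L\right) \left(2 + \frac{12 + L}{4 + L}\right)$ ($J{\left(f,L \right)} = \left(-4 - L\right) \left(\frac{L + 3 \cdot 4}{4 + L} - -2\right) = \left(-4 - L\right) \left(\frac{L + 12}{4 + L} + \left(-2 + 4\right)\right) = \left(-4 - L\right) \left(\frac{12 + L}{4 + L} + 2\right) = \left(-4 - L\right) \left(2 + \frac{12 + L}{4 + L}\right)$)
$\frac{J{\left(\left(-87 + 45\right) + 74,29 \right)}}{-58167} = \frac{-20 - 87}{-58167} = \left(-20 - 87\right) \left(- \frac{1}{58167}\right) = \left(-107\right) \left(- \frac{1}{58167}\right) = \frac{107}{58167}$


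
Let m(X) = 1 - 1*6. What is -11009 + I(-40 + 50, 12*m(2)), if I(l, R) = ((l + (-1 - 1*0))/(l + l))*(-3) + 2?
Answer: -220167/20 ≈ -11008.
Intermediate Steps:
m(X) = -5 (m(X) = 1 - 6 = -5)
I(l, R) = 2 - 3*(-1 + l)/(2*l) (I(l, R) = ((l + (-1 + 0))/((2*l)))*(-3) + 2 = ((l - 1)*(1/(2*l)))*(-3) + 2 = ((-1 + l)*(1/(2*l)))*(-3) + 2 = ((-1 + l)/(2*l))*(-3) + 2 = -3*(-1 + l)/(2*l) + 2 = 2 - 3*(-1 + l)/(2*l))
-11009 + I(-40 + 50, 12*m(2)) = -11009 + (3 + (-40 + 50))/(2*(-40 + 50)) = -11009 + (½)*(3 + 10)/10 = -11009 + (½)*(⅒)*13 = -11009 + 13/20 = -220167/20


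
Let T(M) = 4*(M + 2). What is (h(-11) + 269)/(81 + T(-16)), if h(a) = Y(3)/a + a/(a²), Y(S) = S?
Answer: 591/55 ≈ 10.745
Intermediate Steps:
T(M) = 8 + 4*M (T(M) = 4*(2 + M) = 8 + 4*M)
h(a) = 4/a (h(a) = 3/a + a/(a²) = 3/a + a/a² = 3/a + 1/a = 4/a)
(h(-11) + 269)/(81 + T(-16)) = (4/(-11) + 269)/(81 + (8 + 4*(-16))) = (4*(-1/11) + 269)/(81 + (8 - 64)) = (-4/11 + 269)/(81 - 56) = (2955/11)/25 = (2955/11)*(1/25) = 591/55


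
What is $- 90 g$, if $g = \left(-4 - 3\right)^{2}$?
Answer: $-4410$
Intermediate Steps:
$g = 49$ ($g = \left(-7\right)^{2} = 49$)
$- 90 g = \left(-90\right) 49 = -4410$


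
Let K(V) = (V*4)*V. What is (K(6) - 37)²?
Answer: 11449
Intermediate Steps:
K(V) = 4*V² (K(V) = (4*V)*V = 4*V²)
(K(6) - 37)² = (4*6² - 37)² = (4*36 - 37)² = (144 - 37)² = 107² = 11449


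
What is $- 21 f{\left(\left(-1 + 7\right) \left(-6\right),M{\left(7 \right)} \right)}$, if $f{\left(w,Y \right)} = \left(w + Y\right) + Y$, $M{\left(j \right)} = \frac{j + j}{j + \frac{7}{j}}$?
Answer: $\frac{1365}{2} \approx 682.5$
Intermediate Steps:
$M{\left(j \right)} = \frac{2 j}{j + \frac{7}{j}}$
$f{\left(w,Y \right)} = w + 2 Y$ ($f{\left(w,Y \right)} = \left(Y + w\right) + Y = w + 2 Y$)
$- 21 f{\left(\left(-1 + 7\right) \left(-6\right),M{\left(7 \right)} \right)} = - 21 \left(\left(-1 + 7\right) \left(-6\right) + 2 \frac{2 \cdot 7^{2}}{7 + 7^{2}}\right) = - 21 \left(6 \left(-6\right) + 2 \cdot 2 \cdot 49 \frac{1}{7 + 49}\right) = - 21 \left(-36 + 2 \cdot 2 \cdot 49 \cdot \frac{1}{56}\right) = - 21 \left(-36 + 2 \cdot \frac{7}{4}\right) = - 21 \left(-36 + \frac{7}{2}\right) = \left(-21\right) \left(- \frac{65}{2}\right) = \frac{1365}{2}$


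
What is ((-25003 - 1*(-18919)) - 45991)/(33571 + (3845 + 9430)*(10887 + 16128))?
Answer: -52075/358657696 ≈ -0.00014519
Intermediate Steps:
((-25003 - 1*(-18919)) - 45991)/(33571 + (3845 + 9430)*(10887 + 16128)) = ((-25003 + 18919) - 45991)/(33571 + 13275*27015) = (-6084 - 45991)/(33571 + 358624125) = -52075/358657696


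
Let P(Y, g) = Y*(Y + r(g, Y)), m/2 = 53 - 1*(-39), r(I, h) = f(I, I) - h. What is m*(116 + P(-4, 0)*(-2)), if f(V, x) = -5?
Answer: 13984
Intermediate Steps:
r(I, h) = -5 - h
m = 184 (m = 2*(53 - 1*(-39)) = 2*(53 + 39) = 2*92 = 184)
P(Y, g) = -5*Y (P(Y, g) = Y*(Y + (-5 - Y)) = Y*(-5) = -5*Y)
m*(116 + P(-4, 0)*(-2)) = 184*(116 - 5*(-4)*(-2)) = 184*(116 + 20*(-2)) = 184*(116 - 40) = 184*76 = 13984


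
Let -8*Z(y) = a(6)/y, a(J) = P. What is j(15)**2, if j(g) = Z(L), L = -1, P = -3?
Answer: 9/64 ≈ 0.14063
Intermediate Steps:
a(J) = -3
Z(y) = 3/(8*y) (Z(y) = -(-3)/(8*y) = 3/(8*y))
j(g) = -3/8 (j(g) = (3/8)/(-1) = (3/8)*(-1) = -3/8)
j(15)**2 = (-3/8)**2 = 9/64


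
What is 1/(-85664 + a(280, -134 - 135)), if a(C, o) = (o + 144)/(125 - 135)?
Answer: -2/171303 ≈ -1.1675e-5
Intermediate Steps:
a(C, o) = -72/5 - o/10 (a(C, o) = (144 + o)/(-10) = (144 + o)*(-1/10) = -72/5 - o/10)
1/(-85664 + a(280, -134 - 135)) = 1/(-85664 + (-72/5 - (-134 - 135)/10)) = 1/(-85664 + (-72/5 - 1/10*(-269))) = 1/(-85664 + (-72/5 + 269/10)) = 1/(-85664 + 25/2) = 1/(-171303/2) = -2/171303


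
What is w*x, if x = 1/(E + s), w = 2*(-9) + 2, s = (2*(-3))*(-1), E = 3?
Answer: -16/9 ≈ -1.7778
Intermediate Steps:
s = 6 (s = -6*(-1) = 6)
w = -16 (w = -18 + 2 = -16)
x = 1/9 (x = 1/(3 + 6) = 1/9 ≈ 0.11111)
w*x = -16*1/9 = -16/9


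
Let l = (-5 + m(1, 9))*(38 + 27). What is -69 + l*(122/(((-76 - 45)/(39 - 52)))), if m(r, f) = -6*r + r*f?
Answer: -214529/121 ≈ -1773.0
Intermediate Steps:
m(r, f) = -6*r + f*r
l = -130 (l = (-5 + 1*(-6 + 9))*(38 + 27) = (-5 + 1*3)*65 = (-5 + 3)*65 = -2*65 = -130)
-69 + l*(122/(((-76 - 45)/(39 - 52)))) = -69 - 15860/((-76 - 45)/(39 - 52)) = -69 - 15860/((-121/(-13))) = -69 - 15860/((-121*(-1/13))) = -69 - 15860/121/13 = -69 - 15860*13/121 = -69 - 130*1586/121 = -69 - 206180/121 = -214529/121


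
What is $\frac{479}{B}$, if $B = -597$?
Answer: $- \frac{479}{597} \approx -0.80235$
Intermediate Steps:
$\frac{479}{B} = \frac{479}{-597} = 479 \left(- \frac{1}{597}\right) = - \frac{479}{597}$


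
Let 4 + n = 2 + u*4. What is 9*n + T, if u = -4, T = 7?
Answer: -155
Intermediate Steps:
n = -18 (n = -4 + (2 - 4*4) = -4 + (2 - 16) = -4 - 14 = -18)
9*n + T = 9*(-18) + 7 = -162 + 7 = -155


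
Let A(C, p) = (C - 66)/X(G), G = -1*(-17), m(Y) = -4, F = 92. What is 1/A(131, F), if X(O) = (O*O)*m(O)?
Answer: -1156/65 ≈ -17.785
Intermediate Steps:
G = 17
X(O) = -4*O² (X(O) = (O*O)*(-4) = O²*(-4) = -4*O²)
A(C, p) = 33/578 - C/1156 (A(C, p) = (C - 66)/((-4*17²)) = (-66 + C)/((-4*289)) = (-66 + C)/(-1156) = (-66 + C)*(-1/1156) = 33/578 - C/1156)
1/A(131, F) = 1/(33/578 - 1/1156*131) = 1/(33/578 - 131/1156) = 1/(-65/1156) = -1156/65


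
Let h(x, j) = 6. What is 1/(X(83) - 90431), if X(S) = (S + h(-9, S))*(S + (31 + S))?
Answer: -1/72898 ≈ -1.3718e-5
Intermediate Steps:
X(S) = (6 + S)*(31 + 2*S) (X(S) = (S + 6)*(S + (31 + S)) = (6 + S)*(31 + 2*S))
1/(X(83) - 90431) = 1/((186 + 2*83**2 + 43*83) - 90431) = 1/((186 + 2*6889 + 3569) - 90431) = 1/((186 + 13778 + 3569) - 90431) = 1/(17533 - 90431) = 1/(-72898) = -1/72898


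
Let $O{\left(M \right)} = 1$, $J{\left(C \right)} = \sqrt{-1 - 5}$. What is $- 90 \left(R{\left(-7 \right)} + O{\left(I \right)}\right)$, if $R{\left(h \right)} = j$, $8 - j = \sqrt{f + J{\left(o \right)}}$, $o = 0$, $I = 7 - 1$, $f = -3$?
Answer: $-810 + 90 \sqrt{-3 + i \sqrt{6}} \approx -750.54 + 166.84 i$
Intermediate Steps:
$I = 6$ ($I = 7 - 1 = 6$)
$J{\left(C \right)} = i \sqrt{6}$ ($J{\left(C \right)} = \sqrt{-6} = i \sqrt{6}$)
$j = 8 - \sqrt{-3 + i \sqrt{6}} \approx 7.3393 - 1.8538 i$
$R{\left(h \right)} = 8 - \sqrt{-3 + i \sqrt{6}}$
$- 90 \left(R{\left(-7 \right)} + O{\left(I \right)}\right) = - 90 \left(\left(8 - \sqrt{-3 + i \sqrt{6}}\right) + 1\right) = - 90 \left(9 - \sqrt{-3 + i \sqrt{6}}\right) = -810 + 90 \sqrt{-3 + i \sqrt{6}}$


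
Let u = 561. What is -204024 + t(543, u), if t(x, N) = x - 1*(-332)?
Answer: -203149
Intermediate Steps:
t(x, N) = 332 + x (t(x, N) = x + 332 = 332 + x)
-204024 + t(543, u) = -204024 + (332 + 543) = -204024 + 875 = -203149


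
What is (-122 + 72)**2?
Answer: 2500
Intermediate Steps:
(-122 + 72)**2 = (-50)**2 = 2500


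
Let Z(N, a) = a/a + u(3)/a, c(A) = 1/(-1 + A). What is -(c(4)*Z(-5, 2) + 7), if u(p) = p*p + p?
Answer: -28/3 ≈ -9.3333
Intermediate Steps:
u(p) = p + p² (u(p) = p² + p = p + p²)
Z(N, a) = 1 + 12/a (Z(N, a) = a/a + (3*(1 + 3))/a = 1 + (3*4)/a = 1 + 12/a)
-(c(4)*Z(-5, 2) + 7) = -(((12 + 2)/2)/(-1 + 4) + 7) = -(((½)*14)/3 + 7) = -((⅓)*7 + 7) = -(7/3 + 7) = -1*28/3 = -28/3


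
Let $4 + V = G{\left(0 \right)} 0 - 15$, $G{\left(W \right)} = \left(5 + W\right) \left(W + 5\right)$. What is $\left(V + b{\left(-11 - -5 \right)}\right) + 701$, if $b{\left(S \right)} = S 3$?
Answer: $664$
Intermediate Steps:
$G{\left(W \right)} = \left(5 + W\right)^{2}$ ($G{\left(W \right)} = \left(5 + W\right) \left(5 + W\right) = \left(5 + W\right)^{2}$)
$b{\left(S \right)} = 3 S$
$V = -19$ ($V = -4 - \left(15 - \left(5 + 0\right)^{2} \cdot 0\right) = -4 - \left(15 - 5^{2} \cdot 0\right) = -4 + \left(25 \cdot 0 - 15\right) = -4 + \left(0 - 15\right) = -4 - 15 = -19$)
$\left(V + b{\left(-11 - -5 \right)}\right) + 701 = \left(-19 + 3 \left(-11 - -5\right)\right) + 701 = \left(-19 + 3 \left(-11 + 5\right)\right) + 701 = \left(-19 + 3 \left(-6\right)\right) + 701 = \left(-19 - 18\right) + 701 = -37 + 701 = 664$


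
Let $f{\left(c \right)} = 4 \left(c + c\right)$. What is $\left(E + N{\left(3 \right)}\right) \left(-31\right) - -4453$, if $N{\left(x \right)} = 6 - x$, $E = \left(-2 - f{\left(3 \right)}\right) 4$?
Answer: $7584$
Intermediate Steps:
$f{\left(c \right)} = 8 c$ ($f{\left(c \right)} = 4 \cdot 2 c = 8 c$)
$E = -104$ ($E = \left(-2 - 8 \cdot 3\right) 4 = \left(-2 - 24\right) 4 = \left(-26\right) 4 = -104$)
$\left(E + N{\left(3 \right)}\right) \left(-31\right) - -4453 = \left(-104 + \left(6 - 3\right)\right) \left(-31\right) - -4453 = \left(-104 + \left(6 - 3\right)\right) \left(-31\right) + 4453 = \left(-104 + 3\right) \left(-31\right) + 4453 = \left(-101\right) \left(-31\right) + 4453 = 3131 + 4453 = 7584$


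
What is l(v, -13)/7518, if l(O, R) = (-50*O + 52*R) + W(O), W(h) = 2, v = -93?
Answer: 284/537 ≈ 0.52886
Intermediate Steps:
l(O, R) = 2 - 50*O + 52*R (l(O, R) = (-50*O + 52*R) + 2 = 2 - 50*O + 52*R)
l(v, -13)/7518 = (2 - 50*(-93) + 52*(-13))/7518 = (2 + 4650 - 676)*(1/7518) = 3976*(1/7518) = 284/537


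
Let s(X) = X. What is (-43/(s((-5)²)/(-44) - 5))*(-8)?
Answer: -15136/245 ≈ -61.780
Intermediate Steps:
(-43/(s((-5)²)/(-44) - 5))*(-8) = (-43/((-5)²/(-44) - 5))*(-8) = (-43/(25*(-1/44) - 5))*(-8) = (-43/(-25/44 - 5))*(-8) = (-43/(-245/44))*(-8) = -44/245*(-43)*(-8) = (1892/245)*(-8) = -15136/245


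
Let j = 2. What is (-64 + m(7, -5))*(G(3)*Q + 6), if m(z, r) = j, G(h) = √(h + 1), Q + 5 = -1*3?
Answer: 620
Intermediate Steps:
Q = -8 (Q = -5 - 1*3 = -5 - 3 = -8)
G(h) = √(1 + h)
m(z, r) = 2
(-64 + m(7, -5))*(G(3)*Q + 6) = (-64 + 2)*(√(1 + 3)*(-8) + 6) = -62*(√4*(-8) + 6) = -62*(2*(-8) + 6) = -62*(-16 + 6) = -62*(-10) = 620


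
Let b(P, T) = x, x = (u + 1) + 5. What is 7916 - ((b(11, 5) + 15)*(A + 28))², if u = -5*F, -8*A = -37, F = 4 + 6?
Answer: -56783137/64 ≈ -8.8724e+5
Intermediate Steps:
F = 10
A = 37/8 (A = -⅛*(-37) = 37/8 ≈ 4.6250)
u = -50 (u = -5*10 = -50)
x = -44 (x = (-50 + 1) + 5 = -49 + 5 = -44)
b(P, T) = -44
7916 - ((b(11, 5) + 15)*(A + 28))² = 7916 - ((-44 + 15)*(37/8 + 28))² = 7916 - (-29*261/8)² = 7916 - (-7569/8)² = 7916 - 1*57289761/64 = 7916 - 57289761/64 = -56783137/64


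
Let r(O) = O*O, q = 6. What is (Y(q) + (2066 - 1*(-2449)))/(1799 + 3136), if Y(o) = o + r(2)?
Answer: 905/987 ≈ 0.91692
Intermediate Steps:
r(O) = O**2
Y(o) = 4 + o (Y(o) = o + 2**2 = o + 4 = 4 + o)
(Y(q) + (2066 - 1*(-2449)))/(1799 + 3136) = ((4 + 6) + (2066 - 1*(-2449)))/(1799 + 3136) = (10 + (2066 + 2449))/4935 = (10 + 4515)*(1/4935) = 4525*(1/4935) = 905/987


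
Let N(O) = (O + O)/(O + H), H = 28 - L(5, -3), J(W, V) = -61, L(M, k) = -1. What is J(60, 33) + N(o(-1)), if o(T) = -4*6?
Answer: -353/5 ≈ -70.600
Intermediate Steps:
o(T) = -24
H = 29 (H = 28 - 1*(-1) = 28 + 1 = 29)
N(O) = 2*O/(29 + O) (N(O) = (O + O)/(O + 29) = (2*O)/(29 + O) = 2*O/(29 + O))
J(60, 33) + N(o(-1)) = -61 + 2*(-24)/(29 - 24) = -61 + 2*(-24)/5 = -61 + 2*(-24)*(⅕) = -61 - 48/5 = -353/5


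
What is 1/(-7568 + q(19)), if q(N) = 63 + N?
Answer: -1/7486 ≈ -0.00013358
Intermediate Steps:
1/(-7568 + q(19)) = 1/(-7568 + (63 + 19)) = 1/(-7568 + 82) = 1/(-7486) = -1/7486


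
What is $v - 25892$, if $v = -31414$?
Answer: $-57306$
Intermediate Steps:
$v - 25892 = -31414 - 25892 = -57306$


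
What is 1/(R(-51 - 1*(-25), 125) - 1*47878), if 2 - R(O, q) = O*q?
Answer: -1/44626 ≈ -2.2408e-5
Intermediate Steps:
R(O, q) = 2 - O*q
1/(R(-51 - 1*(-25), 125) - 1*47878) = 1/((2 - 1*(-51 - 1*(-25))*125) - 1*47878) = 1/((2 - 1*(-51 + 25)*125) - 47878) = 1/((2 - 1*(-26)*125) - 47878) = 1/((2 + 3250) - 47878) = 1/(3252 - 47878) = 1/(-44626) = -1/44626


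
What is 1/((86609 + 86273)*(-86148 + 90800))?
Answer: 1/804247064 ≈ 1.2434e-9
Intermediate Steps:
1/((86609 + 86273)*(-86148 + 90800)) = 1/(172882*4652) = 1/804247064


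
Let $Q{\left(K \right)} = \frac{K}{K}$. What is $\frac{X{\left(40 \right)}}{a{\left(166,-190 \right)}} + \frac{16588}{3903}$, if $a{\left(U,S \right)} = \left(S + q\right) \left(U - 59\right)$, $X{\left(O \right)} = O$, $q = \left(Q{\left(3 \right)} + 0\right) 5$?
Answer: $\frac{65640668}{15451977} \approx 4.248$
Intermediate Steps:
$Q{\left(K \right)} = 1$
$q = 5$ ($q = \left(1 + 0\right) 5 = 1 \cdot 5 = 5$)
$a{\left(U,S \right)} = \left(-59 + U\right) \left(5 + S\right)$ ($a{\left(U,S \right)} = \left(S + 5\right) \left(U - 59\right) = \left(5 + S\right) \left(-59 + U\right) = \left(-59 + U\right) \left(5 + S\right)$)
$\frac{X{\left(40 \right)}}{a{\left(166,-190 \right)}} + \frac{16588}{3903} = \frac{40}{-295 - -11210 + 5 \cdot 166 - 31540} + \frac{16588}{3903} = \frac{40}{-295 + 11210 + 830 - 31540} + 16588 \cdot \frac{1}{3903} = \frac{40}{-19795} + \frac{16588}{3903} = 40 \left(- \frac{1}{19795}\right) + \frac{16588}{3903} = - \frac{8}{3959} + \frac{16588}{3903} = \frac{65640668}{15451977}$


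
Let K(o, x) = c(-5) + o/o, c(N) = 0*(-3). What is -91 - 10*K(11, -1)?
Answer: -101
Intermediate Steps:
c(N) = 0
K(o, x) = 1 (K(o, x) = 0 + o/o = 0 + 1 = 1)
-91 - 10*K(11, -1) = -91 - 10*1 = -91 - 10 = -101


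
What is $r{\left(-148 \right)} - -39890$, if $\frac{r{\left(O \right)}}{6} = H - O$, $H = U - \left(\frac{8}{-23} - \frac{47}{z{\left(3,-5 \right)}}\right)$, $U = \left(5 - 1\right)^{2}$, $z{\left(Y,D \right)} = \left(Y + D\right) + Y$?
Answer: $\frac{946636}{23} \approx 41158.0$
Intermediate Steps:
$z{\left(Y,D \right)} = D + 2 Y$ ($z{\left(Y,D \right)} = \left(D + Y\right) + Y = D + 2 Y$)
$U = 16$ ($U = 4^{2} = 16$)
$H = \frac{1457}{23}$ ($H = 16 - \left(\frac{8}{-23} - \frac{47}{-5 + 2 \cdot 3}\right) = 16 - \left(8 \left(- \frac{1}{23}\right) - \frac{47}{-5 + 6}\right) = 16 - \left(- \frac{8}{23} - \frac{47}{1}\right) = 16 - \left(- \frac{8}{23} - 47\right) = 16 - - \frac{1089}{23} = 16 + \frac{1089}{23} = \frac{1457}{23} \approx 63.348$)
$r{\left(O \right)} = \frac{8742}{23} - 6 O$ ($r{\left(O \right)} = 6 \left(\frac{1457}{23} - O\right) = \frac{8742}{23} - 6 O$)
$r{\left(-148 \right)} - -39890 = \left(\frac{8742}{23} - -888\right) - -39890 = \left(\frac{8742}{23} + 888\right) + 39890 = \frac{29166}{23} + 39890 = \frac{946636}{23}$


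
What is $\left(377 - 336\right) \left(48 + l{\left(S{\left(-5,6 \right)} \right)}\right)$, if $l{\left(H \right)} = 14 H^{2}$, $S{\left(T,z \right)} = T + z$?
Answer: $2542$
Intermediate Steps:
$\left(377 - 336\right) \left(48 + l{\left(S{\left(-5,6 \right)} \right)}\right) = \left(377 - 336\right) \left(48 + 14 \left(-5 + 6\right)^{2}\right) = 41 \left(48 + 14 \cdot 1^{2}\right) = 41 \left(48 + 14 \cdot 1\right) = 41 \left(48 + 14\right) = 41 \cdot 62 = 2542$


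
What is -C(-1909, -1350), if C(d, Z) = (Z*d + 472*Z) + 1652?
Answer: -1941602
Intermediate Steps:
C(d, Z) = 1652 + 472*Z + Z*d (C(d, Z) = (472*Z + Z*d) + 1652 = 1652 + 472*Z + Z*d)
-C(-1909, -1350) = -(1652 + 472*(-1350) - 1350*(-1909)) = -(1652 - 637200 + 2577150) = -1*1941602 = -1941602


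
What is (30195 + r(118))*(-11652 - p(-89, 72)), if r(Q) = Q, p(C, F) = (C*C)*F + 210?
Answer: -17647440462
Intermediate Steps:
p(C, F) = 210 + F*C² (p(C, F) = C²*F + 210 = F*C² + 210 = 210 + F*C²)
(30195 + r(118))*(-11652 - p(-89, 72)) = (30195 + 118)*(-11652 - (210 + 72*(-89)²)) = 30313*(-11652 - (210 + 72*7921)) = 30313*(-11652 - (210 + 570312)) = 30313*(-11652 - 1*570522) = 30313*(-11652 - 570522) = 30313*(-582174) = -17647440462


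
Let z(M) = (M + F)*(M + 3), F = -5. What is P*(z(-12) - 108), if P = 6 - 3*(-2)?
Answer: 540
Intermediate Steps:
z(M) = (-5 + M)*(3 + M) (z(M) = (M - 5)*(M + 3) = (-5 + M)*(3 + M))
P = 12 (P = 6 + 6 = 12)
P*(z(-12) - 108) = 12*((-15 + (-12)² - 2*(-12)) - 108) = 12*((-15 + 144 + 24) - 108) = 12*(153 - 108) = 12*45 = 540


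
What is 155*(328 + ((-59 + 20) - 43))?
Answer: 38130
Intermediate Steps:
155*(328 + ((-59 + 20) - 43)) = 155*(328 + (-39 - 43)) = 155*(328 - 82) = 155*246 = 38130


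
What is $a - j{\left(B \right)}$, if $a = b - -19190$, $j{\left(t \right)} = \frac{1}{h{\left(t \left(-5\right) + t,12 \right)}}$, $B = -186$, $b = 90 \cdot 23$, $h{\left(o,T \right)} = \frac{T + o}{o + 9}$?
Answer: $\frac{5357269}{252} \approx 21259.0$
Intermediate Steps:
$h{\left(o,T \right)} = \frac{T + o}{9 + o}$
$b = 2070$
$j{\left(t \right)} = \frac{9 - 4 t}{12 - 4 t}$ ($j{\left(t \right)} = \frac{1}{\frac{1}{9 + \left(t \left(-5\right) + t\right)} \left(12 + \left(t \left(-5\right) + t\right)\right)} = \frac{1}{\frac{1}{9 + \left(- 5 t + t\right)} \left(12 + \left(- 5 t + t\right)\right)} = \frac{1}{\frac{1}{9 - 4 t} \left(12 - 4 t\right)} = \frac{9 - 4 t}{12 - 4 t}$)
$a = 21260$ ($a = 2070 - -19190 = 2070 + 19190 = 21260$)
$a - j{\left(B \right)} = 21260 - \frac{- \frac{9}{4} - 186}{-3 - 186} = 21260 - \frac{1}{-189} \left(- \frac{753}{4}\right) = 21260 - \left(- \frac{1}{189}\right) \left(- \frac{753}{4}\right) = 21260 - \frac{251}{252} = \frac{5357269}{252}$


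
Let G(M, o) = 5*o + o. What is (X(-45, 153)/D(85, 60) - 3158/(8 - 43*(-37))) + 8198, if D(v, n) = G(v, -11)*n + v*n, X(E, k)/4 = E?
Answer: 248998639/30381 ≈ 8195.9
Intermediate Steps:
G(M, o) = 6*o
X(E, k) = 4*E
D(v, n) = -66*n + n*v (D(v, n) = (6*(-11))*n + v*n = -66*n + n*v)
(X(-45, 153)/D(85, 60) - 3158/(8 - 43*(-37))) + 8198 = ((4*(-45))/((60*(-66 + 85))) - 3158/(8 - 43*(-37))) + 8198 = (-180/(60*19) - 3158/(8 + 1591)) + 8198 = (-180/1140 - 3158/1599) + 8198 = (-180*1/1140 - 3158*1/1599) + 8198 = (-3/19 - 3158/1599) + 8198 = -64799/30381 + 8198 = 248998639/30381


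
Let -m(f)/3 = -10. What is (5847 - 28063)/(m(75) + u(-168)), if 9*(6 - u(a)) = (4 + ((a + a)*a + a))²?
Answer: 49986/791972083 ≈ 6.3116e-5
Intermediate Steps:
m(f) = 30 (m(f) = -3*(-10) = 30)
u(a) = 6 - (4 + a + 2*a²)²/9 (u(a) = 6 - (4 + ((a + a)*a + a))²/9 = 6 - (4 + ((2*a)*a + a))²/9 = 6 - (4 + (2*a² + a))²/9 = 6 - (4 + (a + 2*a²))²/9 = 6 - (4 + a + 2*a²)²/9)
(5847 - 28063)/(m(75) + u(-168)) = (5847 - 28063)/(30 + (6 - (4 - 168 + 2*(-168)²)²/9)) = -22216/(30 + (6 - (4 - 168 + 2*28224)²/9)) = -22216/(30 + (6 - (4 - 168 + 56448)²/9)) = -22216/(30 + (6 - ⅑*56284²)) = -22216/(30 + (6 - ⅑*3167888656)) = -22216/(30 + (6 - 3167888656/9)) = -22216/(30 - 3167888602/9) = -22216/(-3167888332/9) = -22216*(-9/3167888332) = 49986/791972083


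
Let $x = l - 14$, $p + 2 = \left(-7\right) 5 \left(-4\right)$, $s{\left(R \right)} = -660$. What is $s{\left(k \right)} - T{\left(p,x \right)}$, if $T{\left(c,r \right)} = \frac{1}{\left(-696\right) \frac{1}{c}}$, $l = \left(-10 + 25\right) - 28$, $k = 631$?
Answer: $- \frac{76537}{116} \approx -659.8$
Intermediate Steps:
$p = 138$ ($p = -2 + \left(-7\right) 5 \left(-4\right) = -2 - -140 = -2 + 140 = 138$)
$l = -13$ ($l = 15 - 28 = -13$)
$x = -27$ ($x = -13 - 14 = -27$)
$T{\left(c,r \right)} = - \frac{c}{696}$
$s{\left(k \right)} - T{\left(p,x \right)} = -660 - \left(- \frac{1}{696}\right) 138 = -660 - - \frac{23}{116} = -660 + \frac{23}{116} = - \frac{76537}{116}$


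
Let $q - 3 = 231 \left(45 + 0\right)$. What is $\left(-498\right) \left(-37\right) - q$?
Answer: $8028$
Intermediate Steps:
$q = 10398$ ($q = 3 + 231 \left(45 + 0\right) = 3 + 231 \cdot 45 = 3 + 10395 = 10398$)
$\left(-498\right) \left(-37\right) - q = \left(-498\right) \left(-37\right) - 10398 = 18426 - 10398 = 8028$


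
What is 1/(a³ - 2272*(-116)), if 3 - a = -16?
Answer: 1/270411 ≈ 3.6981e-6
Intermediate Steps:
a = 19 (a = 3 - 1*(-16) = 3 + 16 = 19)
1/(a³ - 2272*(-116)) = 1/(19³ - 2272*(-116)) = 1/(6859 + 263552) = 1/270411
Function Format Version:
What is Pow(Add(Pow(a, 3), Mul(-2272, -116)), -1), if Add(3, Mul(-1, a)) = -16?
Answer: Rational(1, 270411) ≈ 3.6981e-6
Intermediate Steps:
a = 19 (a = Add(3, Mul(-1, -16)) = Add(3, 16) = 19)
Pow(Add(Pow(a, 3), Mul(-2272, -116)), -1) = Pow(Add(Pow(19, 3), Mul(-2272, -116)), -1) = Pow(Add(6859, 263552), -1) = Pow(270411, -1) = Rational(1, 270411)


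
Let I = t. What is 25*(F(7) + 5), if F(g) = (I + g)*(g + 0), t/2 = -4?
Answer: -50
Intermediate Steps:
t = -8 (t = 2*(-4) = -8)
I = -8
F(g) = g*(-8 + g) (F(g) = (-8 + g)*(g + 0) = (-8 + g)*g = g*(-8 + g))
25*(F(7) + 5) = 25*(7*(-8 + 7) + 5) = 25*(7*(-1) + 5) = 25*(-7 + 5) = 25*(-2) = -50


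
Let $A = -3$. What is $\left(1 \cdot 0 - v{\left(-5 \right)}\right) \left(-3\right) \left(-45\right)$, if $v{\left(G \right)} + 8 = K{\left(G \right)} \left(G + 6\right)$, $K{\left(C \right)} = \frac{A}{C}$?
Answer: $999$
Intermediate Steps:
$K{\left(C \right)} = - \frac{3}{C}$
$v{\left(G \right)} = -8 - \frac{3 \left(6 + G\right)}{G}$ ($v{\left(G \right)} = -8 + - \frac{3}{G} \left(G + 6\right) = -8 + - \frac{3}{G} \left(6 + G\right) = -8 - \frac{3 \left(6 + G\right)}{G}$)
$\left(1 \cdot 0 - v{\left(-5 \right)}\right) \left(-3\right) \left(-45\right) = \left(1 \cdot 0 - \left(-11 - \frac{18}{-5}\right)\right) \left(-3\right) \left(-45\right) = \left(0 - \left(-11 - - \frac{18}{5}\right)\right) \left(-3\right) \left(-45\right) = \left(0 - \left(-11 + \frac{18}{5}\right)\right) \left(-3\right) \left(-45\right) = \left(0 - - \frac{37}{5}\right) \left(-3\right) \left(-45\right) = \left(0 + \frac{37}{5}\right) \left(-3\right) \left(-45\right) = \frac{37}{5} \left(-3\right) \left(-45\right) = \left(- \frac{111}{5}\right) \left(-45\right) = 999$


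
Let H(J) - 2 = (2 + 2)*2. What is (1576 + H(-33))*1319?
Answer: 2091934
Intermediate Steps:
H(J) = 10 (H(J) = 2 + (2 + 2)*2 = 2 + 4*2 = 2 + 8 = 10)
(1576 + H(-33))*1319 = (1576 + 10)*1319 = 1586*1319 = 2091934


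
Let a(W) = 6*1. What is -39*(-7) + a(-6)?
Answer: 279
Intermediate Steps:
a(W) = 6
-39*(-7) + a(-6) = -39*(-7) + 6 = 273 + 6 = 279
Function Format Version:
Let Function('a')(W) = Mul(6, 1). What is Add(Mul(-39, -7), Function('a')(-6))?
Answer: 279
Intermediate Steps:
Function('a')(W) = 6
Add(Mul(-39, -7), Function('a')(-6)) = Add(Mul(-39, -7), 6) = Add(273, 6) = 279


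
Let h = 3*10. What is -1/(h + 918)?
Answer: -1/948 ≈ -0.0010549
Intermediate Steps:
h = 30
-1/(h + 918) = -1/(30 + 918) = -1/948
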